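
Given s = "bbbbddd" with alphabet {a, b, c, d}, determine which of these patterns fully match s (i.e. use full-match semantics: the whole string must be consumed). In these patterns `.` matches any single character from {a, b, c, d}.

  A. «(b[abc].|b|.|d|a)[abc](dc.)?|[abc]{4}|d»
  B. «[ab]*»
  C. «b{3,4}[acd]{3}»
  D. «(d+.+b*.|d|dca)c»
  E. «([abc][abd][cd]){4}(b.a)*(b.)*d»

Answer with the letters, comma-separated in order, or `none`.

A → no match
B → no match
C → match
D → no match — must end with "c"
E → no match

C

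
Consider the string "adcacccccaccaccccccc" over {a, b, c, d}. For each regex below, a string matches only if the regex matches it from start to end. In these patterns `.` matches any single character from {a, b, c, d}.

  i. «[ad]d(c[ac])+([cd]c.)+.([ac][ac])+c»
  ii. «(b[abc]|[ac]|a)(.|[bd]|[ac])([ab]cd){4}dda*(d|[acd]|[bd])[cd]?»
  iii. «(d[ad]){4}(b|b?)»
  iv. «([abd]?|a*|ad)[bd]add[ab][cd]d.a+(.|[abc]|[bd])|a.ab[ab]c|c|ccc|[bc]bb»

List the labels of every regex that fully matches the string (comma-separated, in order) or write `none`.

i

i → match
ii → no match
iii → no match — must start with "d"
iv → no match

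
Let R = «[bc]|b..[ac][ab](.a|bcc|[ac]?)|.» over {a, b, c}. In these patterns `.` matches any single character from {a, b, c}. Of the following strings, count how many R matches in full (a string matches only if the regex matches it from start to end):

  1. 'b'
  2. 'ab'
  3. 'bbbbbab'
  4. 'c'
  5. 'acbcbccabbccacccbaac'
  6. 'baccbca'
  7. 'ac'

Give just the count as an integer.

3

1 → match
2 → no match
3 → no match
4 → match
5 → no match
6 → match
7 → no match
Total matched: 3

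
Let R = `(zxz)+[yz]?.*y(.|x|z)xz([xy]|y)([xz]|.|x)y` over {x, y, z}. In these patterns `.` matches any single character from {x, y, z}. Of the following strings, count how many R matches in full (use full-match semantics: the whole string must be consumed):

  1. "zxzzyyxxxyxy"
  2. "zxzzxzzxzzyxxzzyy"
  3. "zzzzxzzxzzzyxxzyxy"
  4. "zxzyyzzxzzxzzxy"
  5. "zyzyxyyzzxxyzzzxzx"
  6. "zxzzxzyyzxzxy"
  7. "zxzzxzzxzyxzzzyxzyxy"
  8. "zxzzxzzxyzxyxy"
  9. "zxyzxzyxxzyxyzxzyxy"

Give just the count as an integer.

1 → no match
2 → no match
3 → no match — must start with "zxz"
4 → no match
5 → no match — must start with "zxz"
6 → no match
7 → no match
8 → no match
9 → no match — must start with "zxz"
Total matched: 0

0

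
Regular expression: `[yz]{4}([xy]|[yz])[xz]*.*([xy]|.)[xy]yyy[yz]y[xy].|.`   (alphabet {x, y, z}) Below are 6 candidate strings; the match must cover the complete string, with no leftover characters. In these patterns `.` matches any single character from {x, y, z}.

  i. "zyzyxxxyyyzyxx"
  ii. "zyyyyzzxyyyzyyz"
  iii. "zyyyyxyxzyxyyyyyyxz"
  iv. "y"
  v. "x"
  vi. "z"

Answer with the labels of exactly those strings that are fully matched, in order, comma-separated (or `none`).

i, ii, iii, iv, v, vi

i → match
ii → match
iii → match
iv → match
v → match
vi → match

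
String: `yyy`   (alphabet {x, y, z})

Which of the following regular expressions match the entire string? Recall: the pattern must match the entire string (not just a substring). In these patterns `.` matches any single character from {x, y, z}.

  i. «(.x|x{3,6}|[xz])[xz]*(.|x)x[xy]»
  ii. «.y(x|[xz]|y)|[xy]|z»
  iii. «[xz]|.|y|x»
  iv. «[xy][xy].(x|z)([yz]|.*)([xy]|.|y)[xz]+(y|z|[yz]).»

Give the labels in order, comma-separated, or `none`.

ii

i → no match
ii → match
iii → no match
iv → no match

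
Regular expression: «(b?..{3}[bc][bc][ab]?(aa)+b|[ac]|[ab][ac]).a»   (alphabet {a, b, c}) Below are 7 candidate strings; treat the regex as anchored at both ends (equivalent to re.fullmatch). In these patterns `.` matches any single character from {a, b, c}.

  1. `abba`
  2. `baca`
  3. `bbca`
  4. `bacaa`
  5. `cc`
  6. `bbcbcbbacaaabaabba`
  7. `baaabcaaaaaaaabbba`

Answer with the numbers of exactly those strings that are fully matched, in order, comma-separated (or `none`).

1. `abba` → no match
2. `baca` → match
3. `bbca` → no match
4. `bacaa` → no match
5. `cc` → no match — must end with `a`
6 → no match
7 → no match

2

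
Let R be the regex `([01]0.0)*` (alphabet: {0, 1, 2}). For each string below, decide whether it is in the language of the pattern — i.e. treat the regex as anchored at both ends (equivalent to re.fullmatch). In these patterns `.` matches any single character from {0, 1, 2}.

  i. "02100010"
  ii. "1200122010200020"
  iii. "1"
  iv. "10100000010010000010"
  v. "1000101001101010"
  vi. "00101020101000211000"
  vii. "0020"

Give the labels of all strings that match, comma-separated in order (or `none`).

i. "02100010" → no match
ii → no match
iii. "1" → no match
iv → no match
v → no match
vi → no match
vii. "0020" → match

vii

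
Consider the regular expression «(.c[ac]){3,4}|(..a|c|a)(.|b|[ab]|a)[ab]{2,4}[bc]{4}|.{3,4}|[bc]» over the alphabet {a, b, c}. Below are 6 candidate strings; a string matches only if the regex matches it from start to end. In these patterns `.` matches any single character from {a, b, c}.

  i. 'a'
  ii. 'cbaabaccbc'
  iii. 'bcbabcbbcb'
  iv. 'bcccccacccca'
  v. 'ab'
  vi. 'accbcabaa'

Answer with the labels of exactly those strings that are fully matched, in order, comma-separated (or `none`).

ii, iv

i. 'a' → no match
ii. 'cbaabaccbc' → match
iii. 'bcbabcbbcb' → no match
iv. 'bcccccacccca' → match
v. 'ab' → no match
vi. 'accbcabaa' → no match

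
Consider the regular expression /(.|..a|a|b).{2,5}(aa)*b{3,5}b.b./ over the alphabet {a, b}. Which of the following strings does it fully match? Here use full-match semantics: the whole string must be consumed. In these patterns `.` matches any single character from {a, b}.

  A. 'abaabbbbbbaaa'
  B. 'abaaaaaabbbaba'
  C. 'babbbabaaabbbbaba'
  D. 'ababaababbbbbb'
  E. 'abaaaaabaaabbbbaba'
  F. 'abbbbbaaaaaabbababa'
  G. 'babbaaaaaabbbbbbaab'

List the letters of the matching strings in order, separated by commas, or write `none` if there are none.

none

A → no match
B → no match
C → no match
D → no match
E → no match
F → no match
G → no match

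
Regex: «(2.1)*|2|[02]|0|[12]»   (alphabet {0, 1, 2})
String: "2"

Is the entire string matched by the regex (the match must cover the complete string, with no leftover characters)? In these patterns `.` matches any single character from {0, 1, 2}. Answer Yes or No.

Yes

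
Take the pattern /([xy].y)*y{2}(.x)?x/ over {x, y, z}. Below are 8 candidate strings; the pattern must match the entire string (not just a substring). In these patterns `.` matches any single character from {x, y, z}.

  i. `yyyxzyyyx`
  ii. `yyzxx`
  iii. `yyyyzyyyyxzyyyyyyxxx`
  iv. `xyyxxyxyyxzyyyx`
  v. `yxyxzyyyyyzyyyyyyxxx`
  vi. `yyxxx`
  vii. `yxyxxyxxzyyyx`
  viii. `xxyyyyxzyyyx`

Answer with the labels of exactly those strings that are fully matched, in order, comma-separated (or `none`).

i → match
ii → match
iii → match
iv → match
v → match
vi → match
vii → no match
viii → match

i, ii, iii, iv, v, vi, viii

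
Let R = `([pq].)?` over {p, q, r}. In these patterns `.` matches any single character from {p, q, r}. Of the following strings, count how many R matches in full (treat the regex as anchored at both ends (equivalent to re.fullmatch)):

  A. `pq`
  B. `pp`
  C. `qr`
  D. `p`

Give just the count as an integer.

A. `pq` → match
B. `pp` → match
C. `qr` → match
D. `p` → no match
Total matched: 3

3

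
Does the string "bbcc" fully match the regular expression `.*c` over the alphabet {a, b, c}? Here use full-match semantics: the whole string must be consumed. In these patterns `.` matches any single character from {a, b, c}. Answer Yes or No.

Yes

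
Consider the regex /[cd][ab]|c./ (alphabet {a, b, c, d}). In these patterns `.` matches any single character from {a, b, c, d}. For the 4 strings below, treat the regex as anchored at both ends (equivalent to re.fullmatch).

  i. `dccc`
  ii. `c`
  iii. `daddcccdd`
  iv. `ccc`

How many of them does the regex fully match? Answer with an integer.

i → no match
ii → no match
iii → no match
iv → no match
Total matched: 0

0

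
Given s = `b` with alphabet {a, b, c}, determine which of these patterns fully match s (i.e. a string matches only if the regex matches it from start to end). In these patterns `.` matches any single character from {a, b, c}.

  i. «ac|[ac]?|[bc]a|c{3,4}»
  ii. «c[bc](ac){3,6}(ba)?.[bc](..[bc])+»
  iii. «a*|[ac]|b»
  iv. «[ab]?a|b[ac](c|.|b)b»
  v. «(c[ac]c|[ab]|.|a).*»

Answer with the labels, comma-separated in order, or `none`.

iii, v

i → no match
ii → no match — must start with `c`
iii → match
iv → no match
v → match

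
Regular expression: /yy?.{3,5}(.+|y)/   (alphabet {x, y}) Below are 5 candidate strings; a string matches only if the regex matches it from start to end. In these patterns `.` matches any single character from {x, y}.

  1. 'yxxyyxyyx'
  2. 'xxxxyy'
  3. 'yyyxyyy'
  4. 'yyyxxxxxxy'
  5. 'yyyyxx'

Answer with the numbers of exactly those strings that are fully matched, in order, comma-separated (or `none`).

1 → match
2 → no match — must start with 'y'
3 → match
4 → match
5 → match

1, 3, 4, 5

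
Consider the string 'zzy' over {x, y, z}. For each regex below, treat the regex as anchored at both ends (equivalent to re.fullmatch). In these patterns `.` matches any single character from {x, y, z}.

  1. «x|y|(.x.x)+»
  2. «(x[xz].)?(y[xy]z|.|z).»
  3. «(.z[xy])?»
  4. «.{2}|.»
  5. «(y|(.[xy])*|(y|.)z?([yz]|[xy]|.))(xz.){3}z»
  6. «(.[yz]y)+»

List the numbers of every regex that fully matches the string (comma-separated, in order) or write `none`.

3, 6

1 → no match
2 → no match
3 → match
4 → no match
5 → no match — must end with 'z'
6 → match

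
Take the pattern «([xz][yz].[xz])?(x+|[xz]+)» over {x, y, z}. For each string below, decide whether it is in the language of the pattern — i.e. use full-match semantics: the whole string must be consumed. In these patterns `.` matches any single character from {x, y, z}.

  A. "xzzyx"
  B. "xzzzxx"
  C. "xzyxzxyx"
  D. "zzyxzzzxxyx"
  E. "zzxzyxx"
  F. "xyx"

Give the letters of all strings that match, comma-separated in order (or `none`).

B

A → no match
B → match
C → no match
D → no match
E → no match
F → no match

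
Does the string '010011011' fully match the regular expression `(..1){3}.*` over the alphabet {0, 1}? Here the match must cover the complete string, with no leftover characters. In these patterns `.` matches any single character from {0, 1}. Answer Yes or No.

No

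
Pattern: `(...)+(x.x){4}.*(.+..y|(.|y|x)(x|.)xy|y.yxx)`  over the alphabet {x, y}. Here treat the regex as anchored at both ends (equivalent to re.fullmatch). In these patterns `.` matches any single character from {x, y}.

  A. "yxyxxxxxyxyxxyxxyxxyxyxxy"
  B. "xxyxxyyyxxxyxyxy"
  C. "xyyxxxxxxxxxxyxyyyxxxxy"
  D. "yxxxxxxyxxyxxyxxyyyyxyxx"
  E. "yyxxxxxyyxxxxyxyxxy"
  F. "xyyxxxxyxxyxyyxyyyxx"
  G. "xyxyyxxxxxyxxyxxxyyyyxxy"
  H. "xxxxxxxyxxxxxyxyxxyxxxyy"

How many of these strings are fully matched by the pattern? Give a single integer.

4

A → match
B → no match
C → match
D → match
E → no match
F → no match
G → no match
H → match
Total matched: 4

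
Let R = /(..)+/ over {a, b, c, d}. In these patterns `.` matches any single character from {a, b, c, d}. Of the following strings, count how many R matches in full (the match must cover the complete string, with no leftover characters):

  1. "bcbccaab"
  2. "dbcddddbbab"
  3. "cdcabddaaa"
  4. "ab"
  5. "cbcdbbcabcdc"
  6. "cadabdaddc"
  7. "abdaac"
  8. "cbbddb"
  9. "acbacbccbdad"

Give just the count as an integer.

8

1 → match
2 → no match
3 → match
4 → match
5 → match
6 → match
7 → match
8 → match
9 → match
Total matched: 8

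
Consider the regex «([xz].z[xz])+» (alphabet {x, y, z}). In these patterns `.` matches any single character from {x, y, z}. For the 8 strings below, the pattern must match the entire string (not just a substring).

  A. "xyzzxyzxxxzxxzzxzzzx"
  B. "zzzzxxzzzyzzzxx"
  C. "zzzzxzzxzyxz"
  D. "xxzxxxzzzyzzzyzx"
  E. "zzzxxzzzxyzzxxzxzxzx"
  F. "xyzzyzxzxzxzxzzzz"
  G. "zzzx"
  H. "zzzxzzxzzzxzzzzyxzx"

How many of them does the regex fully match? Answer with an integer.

4

A → match
B → no match
C → no match
D → match
E → match
F → no match
G → match
H → no match
Total matched: 4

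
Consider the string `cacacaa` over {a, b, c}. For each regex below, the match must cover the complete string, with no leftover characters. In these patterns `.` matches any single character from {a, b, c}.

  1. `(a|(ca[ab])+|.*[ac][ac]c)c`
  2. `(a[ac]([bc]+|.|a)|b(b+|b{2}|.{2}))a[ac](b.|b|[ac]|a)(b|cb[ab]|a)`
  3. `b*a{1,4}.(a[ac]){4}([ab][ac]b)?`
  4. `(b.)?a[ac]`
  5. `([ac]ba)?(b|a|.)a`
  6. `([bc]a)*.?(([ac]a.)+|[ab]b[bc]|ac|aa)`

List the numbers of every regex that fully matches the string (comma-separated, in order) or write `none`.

1 → no match — must end with `c`
2 → no match
3 → no match
4 → no match
5 → no match
6 → match

6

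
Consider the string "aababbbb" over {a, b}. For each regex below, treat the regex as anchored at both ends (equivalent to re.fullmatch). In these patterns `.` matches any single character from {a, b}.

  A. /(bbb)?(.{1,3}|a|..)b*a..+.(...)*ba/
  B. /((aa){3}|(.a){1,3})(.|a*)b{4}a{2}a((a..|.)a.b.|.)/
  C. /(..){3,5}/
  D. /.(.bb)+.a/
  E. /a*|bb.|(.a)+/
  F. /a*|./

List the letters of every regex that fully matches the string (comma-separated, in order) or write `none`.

C

A → no match — must end with "ba"
B → no match
C → match
D → no match — must end with "a"
E → no match
F → no match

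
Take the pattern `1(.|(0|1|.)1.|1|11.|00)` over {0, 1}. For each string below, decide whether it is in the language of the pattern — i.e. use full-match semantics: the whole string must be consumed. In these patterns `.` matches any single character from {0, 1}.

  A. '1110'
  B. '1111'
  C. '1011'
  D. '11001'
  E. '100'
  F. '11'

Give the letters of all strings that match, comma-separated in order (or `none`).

A, B, C, E, F

A. '1110' → match
B. '1111' → match
C. '1011' → match
D. '11001' → no match
E. '100' → match
F. '11' → match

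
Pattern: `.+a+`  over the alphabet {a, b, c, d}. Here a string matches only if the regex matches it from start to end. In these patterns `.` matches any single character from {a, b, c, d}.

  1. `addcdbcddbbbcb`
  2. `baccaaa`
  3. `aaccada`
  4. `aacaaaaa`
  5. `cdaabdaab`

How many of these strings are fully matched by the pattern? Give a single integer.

3

1 → no match — must end with `a`
2 → match
3 → match
4 → match
5 → no match — must end with `a`
Total matched: 3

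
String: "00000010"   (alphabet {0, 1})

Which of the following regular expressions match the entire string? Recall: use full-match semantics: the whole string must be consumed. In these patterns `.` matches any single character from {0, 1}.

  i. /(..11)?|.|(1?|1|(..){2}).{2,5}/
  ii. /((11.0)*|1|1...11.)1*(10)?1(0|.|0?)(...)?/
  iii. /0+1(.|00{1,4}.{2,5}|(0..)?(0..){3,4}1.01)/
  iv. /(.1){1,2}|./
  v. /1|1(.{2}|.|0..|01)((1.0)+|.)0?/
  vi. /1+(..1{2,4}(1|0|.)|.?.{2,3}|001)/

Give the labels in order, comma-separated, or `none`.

i → match
ii → no match
iii → match
iv → no match
v → no match — must start with "1"
vi → no match — must start with "1"

i, iii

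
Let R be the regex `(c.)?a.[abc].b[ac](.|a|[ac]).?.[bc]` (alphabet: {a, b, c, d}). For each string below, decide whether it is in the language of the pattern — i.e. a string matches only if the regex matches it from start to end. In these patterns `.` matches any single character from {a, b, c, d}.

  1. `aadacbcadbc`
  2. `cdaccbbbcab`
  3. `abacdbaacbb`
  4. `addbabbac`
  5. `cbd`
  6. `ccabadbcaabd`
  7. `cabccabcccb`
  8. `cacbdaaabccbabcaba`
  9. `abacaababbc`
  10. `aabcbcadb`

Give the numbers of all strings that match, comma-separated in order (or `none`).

1 → no match
2 → no match
3 → no match
4 → no match
5 → no match
6 → no match
7 → no match
8 → no match
9 → no match
10 → match

10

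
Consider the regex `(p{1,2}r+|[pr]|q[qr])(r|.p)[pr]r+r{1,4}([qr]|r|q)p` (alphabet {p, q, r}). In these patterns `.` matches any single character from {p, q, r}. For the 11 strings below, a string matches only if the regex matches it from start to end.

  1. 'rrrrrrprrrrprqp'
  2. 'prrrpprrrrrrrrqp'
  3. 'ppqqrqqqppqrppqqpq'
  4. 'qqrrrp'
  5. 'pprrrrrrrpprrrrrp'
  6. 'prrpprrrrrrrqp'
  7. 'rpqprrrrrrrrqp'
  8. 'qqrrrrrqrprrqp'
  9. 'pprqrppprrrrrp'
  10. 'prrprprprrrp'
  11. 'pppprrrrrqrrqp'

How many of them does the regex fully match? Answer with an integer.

3

1 → no match
2 → match
3 → no match — must end with 'p'
4 → no match
5 → match
6 → match
7 → no match
8 → no match
9 → no match
10 → no match
11 → no match
Total matched: 3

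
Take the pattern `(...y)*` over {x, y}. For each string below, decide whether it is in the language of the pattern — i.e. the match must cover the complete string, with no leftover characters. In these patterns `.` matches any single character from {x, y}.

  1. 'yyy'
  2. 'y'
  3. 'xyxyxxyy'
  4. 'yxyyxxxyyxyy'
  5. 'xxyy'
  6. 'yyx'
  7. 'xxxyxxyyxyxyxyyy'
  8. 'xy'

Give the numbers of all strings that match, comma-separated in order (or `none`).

3, 4, 5, 7

1 → no match
2 → no match
3 → match
4 → match
5 → match
6 → no match
7 → match
8 → no match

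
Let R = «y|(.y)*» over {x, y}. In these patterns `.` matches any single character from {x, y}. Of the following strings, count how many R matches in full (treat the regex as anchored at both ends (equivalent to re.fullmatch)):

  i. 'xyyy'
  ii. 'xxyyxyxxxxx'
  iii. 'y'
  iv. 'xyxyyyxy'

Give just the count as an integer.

3

i → match
ii → no match
iii → match
iv → match
Total matched: 3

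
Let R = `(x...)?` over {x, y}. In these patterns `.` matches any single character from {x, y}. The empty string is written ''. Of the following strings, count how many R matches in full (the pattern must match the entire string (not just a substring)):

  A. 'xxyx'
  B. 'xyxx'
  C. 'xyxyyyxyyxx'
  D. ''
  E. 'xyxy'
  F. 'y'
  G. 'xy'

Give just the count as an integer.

4

A → match
B → match
C → no match
D → match
E → match
F → no match
G → no match
Total matched: 4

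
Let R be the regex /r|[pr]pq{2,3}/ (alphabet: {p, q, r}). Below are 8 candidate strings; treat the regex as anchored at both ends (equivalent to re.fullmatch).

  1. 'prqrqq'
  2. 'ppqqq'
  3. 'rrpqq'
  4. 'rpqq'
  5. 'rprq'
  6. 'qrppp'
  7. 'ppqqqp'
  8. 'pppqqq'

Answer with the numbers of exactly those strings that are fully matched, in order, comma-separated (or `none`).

2, 4

1. 'prqrqq' → no match
2. 'ppqqq' → match
3. 'rrpqq' → no match
4. 'rpqq' → match
5. 'rprq' → no match
6. 'qrppp' → no match
7. 'ppqqqp' → no match
8. 'pppqqq' → no match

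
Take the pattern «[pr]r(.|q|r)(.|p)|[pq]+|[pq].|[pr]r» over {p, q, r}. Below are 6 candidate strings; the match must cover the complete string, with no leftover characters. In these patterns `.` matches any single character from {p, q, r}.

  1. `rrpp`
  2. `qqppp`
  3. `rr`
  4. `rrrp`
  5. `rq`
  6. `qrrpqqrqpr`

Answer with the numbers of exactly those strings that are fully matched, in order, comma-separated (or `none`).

1 → match
2 → match
3 → match
4 → match
5 → no match
6 → no match

1, 2, 3, 4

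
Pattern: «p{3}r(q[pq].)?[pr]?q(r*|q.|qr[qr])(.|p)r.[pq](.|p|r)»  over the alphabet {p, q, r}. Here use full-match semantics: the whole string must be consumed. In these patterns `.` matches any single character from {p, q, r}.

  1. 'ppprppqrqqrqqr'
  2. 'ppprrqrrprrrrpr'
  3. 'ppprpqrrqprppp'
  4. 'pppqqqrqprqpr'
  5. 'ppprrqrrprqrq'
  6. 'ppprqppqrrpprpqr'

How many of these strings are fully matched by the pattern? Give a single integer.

1 → no match
2 → no match
3 → no match
4 → no match
5 → no match
6 → no match
Total matched: 0

0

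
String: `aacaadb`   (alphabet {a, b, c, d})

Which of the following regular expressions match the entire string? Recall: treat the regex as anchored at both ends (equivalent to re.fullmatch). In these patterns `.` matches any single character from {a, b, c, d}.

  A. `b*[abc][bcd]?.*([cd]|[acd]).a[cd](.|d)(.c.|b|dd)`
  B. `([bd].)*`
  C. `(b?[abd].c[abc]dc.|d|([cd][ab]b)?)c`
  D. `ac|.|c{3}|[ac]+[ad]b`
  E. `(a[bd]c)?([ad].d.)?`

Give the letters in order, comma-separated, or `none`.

D

A → no match
B → no match
C → no match — must end with `c`
D → match
E → no match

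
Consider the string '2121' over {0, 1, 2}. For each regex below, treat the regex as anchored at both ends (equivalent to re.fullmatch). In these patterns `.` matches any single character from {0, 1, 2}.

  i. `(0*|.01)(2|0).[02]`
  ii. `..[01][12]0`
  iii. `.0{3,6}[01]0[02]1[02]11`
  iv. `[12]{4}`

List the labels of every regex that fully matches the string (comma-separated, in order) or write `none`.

iv

i → no match
ii → no match — must end with '0'
iii → no match — must end with '11'
iv → match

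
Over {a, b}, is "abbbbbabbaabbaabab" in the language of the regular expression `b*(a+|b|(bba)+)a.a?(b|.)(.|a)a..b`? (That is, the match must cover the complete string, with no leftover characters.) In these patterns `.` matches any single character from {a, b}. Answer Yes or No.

No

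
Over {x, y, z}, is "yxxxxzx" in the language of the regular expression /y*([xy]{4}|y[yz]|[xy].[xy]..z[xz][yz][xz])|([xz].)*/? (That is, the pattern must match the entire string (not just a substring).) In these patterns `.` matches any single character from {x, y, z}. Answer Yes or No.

No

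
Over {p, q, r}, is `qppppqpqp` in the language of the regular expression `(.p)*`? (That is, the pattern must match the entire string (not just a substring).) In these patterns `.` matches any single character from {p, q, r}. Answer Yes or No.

No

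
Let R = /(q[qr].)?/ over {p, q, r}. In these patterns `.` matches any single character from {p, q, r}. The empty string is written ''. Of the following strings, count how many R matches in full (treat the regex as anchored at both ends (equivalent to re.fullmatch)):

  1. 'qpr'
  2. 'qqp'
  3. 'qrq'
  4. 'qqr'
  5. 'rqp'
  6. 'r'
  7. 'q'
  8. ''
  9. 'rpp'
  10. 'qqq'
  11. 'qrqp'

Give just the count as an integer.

5

1 → no match
2 → match
3 → match
4 → match
5 → no match
6 → no match
7 → no match
8 → match
9 → no match
10 → match
11 → no match
Total matched: 5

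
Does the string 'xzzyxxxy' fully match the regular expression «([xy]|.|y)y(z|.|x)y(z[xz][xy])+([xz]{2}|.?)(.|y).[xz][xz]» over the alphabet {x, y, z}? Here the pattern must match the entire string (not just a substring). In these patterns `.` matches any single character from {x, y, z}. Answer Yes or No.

No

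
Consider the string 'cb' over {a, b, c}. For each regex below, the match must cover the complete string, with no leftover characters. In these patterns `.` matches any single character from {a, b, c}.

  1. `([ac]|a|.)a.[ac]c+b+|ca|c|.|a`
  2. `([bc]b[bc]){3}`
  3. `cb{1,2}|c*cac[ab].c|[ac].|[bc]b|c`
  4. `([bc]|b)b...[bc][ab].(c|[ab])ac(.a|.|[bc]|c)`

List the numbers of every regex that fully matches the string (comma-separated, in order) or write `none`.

1 → no match
2 → no match
3 → match
4 → no match

3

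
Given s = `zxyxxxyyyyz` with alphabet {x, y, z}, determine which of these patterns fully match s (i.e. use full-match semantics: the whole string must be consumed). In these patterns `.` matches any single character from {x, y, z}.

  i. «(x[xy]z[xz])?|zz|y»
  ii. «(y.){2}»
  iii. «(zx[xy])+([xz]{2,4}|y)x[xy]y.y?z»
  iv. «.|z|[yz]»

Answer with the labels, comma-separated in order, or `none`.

i → no match
ii → no match — must start with `y`
iii → match
iv → no match

iii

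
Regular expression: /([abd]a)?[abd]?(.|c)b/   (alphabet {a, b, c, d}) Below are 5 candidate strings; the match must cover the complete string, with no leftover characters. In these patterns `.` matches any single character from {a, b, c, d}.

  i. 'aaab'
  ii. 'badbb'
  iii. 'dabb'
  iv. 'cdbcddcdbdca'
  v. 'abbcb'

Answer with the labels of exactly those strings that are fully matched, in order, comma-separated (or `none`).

i, ii, iii

i → match
ii → match
iii → match
iv → no match — must end with 'b'
v → no match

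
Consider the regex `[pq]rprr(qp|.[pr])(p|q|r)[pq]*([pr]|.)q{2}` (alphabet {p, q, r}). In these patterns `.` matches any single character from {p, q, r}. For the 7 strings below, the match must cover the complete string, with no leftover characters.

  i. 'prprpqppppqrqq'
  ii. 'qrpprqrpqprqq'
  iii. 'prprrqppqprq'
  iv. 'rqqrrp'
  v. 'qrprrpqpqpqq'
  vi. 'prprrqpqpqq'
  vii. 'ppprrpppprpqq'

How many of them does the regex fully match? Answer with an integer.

1

i → no match
ii → no match
iii → no match
iv → no match — must end with 'q'
v → no match
vi → match
vii → no match
Total matched: 1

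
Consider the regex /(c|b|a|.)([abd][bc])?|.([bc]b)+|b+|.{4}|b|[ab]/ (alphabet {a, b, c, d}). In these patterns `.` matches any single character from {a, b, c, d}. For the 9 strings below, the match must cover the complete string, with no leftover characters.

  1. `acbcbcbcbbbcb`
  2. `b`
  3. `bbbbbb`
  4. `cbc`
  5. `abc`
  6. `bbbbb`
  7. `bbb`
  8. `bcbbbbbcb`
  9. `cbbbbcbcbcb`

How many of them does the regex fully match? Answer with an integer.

9

1 → match
2 → match
3 → match
4 → match
5 → match
6 → match
7 → match
8 → match
9 → match
Total matched: 9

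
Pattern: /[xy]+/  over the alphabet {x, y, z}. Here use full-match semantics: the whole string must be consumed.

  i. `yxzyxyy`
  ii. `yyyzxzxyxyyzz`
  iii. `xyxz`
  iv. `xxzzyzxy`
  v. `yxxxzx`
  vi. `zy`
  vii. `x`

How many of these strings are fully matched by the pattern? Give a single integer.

1

i. `yxzyxyy` → no match
ii → no match
iii. `xyxz` → no match
iv. `xxzzyzxy` → no match
v. `yxxxzx` → no match
vi. `zy` → no match
vii. `x` → match
Total matched: 1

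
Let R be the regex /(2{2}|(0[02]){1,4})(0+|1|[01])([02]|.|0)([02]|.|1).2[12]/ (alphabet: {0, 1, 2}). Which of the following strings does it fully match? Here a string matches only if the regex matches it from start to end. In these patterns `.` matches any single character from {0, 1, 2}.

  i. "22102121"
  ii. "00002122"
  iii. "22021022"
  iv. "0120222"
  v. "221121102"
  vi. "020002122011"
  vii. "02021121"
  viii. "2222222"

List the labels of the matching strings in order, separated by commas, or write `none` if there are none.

i, ii, iii, vii

i → match
ii → match
iii → match
iv → no match
v → no match
vi → no match
vii → match
viii → no match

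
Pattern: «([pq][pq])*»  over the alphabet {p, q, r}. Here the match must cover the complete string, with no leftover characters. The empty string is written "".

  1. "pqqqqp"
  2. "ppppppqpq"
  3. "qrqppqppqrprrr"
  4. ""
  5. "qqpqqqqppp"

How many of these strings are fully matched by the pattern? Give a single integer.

1 → match
2 → no match
3 → no match
4 → match
5 → match
Total matched: 3

3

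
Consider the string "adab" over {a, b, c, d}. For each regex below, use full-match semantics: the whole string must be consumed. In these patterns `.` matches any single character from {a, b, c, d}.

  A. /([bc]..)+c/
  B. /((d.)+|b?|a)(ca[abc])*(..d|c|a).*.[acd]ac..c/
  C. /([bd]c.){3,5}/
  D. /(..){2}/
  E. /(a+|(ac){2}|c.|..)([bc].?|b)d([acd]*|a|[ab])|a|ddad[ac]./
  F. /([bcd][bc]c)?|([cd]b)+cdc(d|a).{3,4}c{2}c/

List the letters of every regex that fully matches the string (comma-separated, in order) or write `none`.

D

A → no match — must end with "c"
B → no match — must end with "c"
C → no match
D → match
E → no match
F → no match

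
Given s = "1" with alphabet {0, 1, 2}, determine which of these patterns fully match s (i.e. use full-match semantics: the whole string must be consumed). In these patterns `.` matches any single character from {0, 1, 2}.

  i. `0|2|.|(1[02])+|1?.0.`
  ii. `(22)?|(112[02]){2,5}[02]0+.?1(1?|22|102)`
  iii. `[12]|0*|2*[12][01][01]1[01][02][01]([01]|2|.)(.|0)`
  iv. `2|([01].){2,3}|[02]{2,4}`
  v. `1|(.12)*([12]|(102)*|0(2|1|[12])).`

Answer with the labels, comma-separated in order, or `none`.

i, iii, v

i → match
ii → no match
iii → match
iv → no match
v → match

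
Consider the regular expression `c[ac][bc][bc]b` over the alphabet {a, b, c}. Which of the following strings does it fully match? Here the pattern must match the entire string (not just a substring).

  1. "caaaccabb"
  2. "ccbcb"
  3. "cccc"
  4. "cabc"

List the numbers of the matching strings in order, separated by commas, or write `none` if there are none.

2

1 → no match
2 → match
3 → no match — must end with "b"
4 → no match — must end with "b"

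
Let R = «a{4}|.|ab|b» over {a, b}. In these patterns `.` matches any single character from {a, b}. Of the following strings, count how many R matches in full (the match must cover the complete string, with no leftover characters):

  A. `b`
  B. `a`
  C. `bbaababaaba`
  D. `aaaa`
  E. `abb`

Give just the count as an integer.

3

A → match
B → match
C → no match
D → match
E → no match
Total matched: 3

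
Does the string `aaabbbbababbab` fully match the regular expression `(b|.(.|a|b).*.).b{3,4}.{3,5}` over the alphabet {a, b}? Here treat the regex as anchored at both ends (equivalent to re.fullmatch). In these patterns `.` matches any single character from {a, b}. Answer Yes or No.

No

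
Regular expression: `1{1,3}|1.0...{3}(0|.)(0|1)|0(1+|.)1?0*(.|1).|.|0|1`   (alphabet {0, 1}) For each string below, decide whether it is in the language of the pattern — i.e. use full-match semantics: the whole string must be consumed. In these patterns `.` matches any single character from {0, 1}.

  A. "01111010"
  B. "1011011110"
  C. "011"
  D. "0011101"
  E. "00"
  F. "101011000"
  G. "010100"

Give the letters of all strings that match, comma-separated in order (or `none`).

A

A → match
B → no match
C → no match
D → no match
E → no match
F → no match
G → no match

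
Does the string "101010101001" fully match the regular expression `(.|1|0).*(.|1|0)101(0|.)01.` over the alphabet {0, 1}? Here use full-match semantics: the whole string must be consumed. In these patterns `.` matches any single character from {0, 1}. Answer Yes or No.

No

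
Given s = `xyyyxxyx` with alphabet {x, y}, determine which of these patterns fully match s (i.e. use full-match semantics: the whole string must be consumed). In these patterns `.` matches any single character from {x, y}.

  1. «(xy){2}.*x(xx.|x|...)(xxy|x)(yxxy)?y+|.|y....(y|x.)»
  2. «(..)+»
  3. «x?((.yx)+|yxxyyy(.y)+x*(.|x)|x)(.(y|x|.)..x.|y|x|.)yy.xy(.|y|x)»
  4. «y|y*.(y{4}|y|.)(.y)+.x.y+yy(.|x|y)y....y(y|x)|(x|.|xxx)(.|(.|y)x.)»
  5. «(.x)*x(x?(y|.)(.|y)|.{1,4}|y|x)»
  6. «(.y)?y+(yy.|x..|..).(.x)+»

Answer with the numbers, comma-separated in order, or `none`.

1 → no match
2 → match
3 → match
4 → no match
5 → no match
6 → match

2, 3, 6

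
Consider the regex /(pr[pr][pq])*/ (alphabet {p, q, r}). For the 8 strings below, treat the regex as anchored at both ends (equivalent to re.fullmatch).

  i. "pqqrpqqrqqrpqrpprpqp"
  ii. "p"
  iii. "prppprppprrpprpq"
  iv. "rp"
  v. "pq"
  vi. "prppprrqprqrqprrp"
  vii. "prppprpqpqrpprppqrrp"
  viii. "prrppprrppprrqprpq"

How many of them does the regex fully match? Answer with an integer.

i → no match
ii → no match
iii → match
iv → no match
v → no match
vi → no match
vii → no match
viii → no match
Total matched: 1

1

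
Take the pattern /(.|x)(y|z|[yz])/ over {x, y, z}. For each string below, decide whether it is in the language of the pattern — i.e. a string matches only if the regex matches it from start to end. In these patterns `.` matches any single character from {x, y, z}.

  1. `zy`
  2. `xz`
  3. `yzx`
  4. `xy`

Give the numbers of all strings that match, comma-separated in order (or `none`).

1, 2, 4

1 → match
2 → match
3 → no match
4 → match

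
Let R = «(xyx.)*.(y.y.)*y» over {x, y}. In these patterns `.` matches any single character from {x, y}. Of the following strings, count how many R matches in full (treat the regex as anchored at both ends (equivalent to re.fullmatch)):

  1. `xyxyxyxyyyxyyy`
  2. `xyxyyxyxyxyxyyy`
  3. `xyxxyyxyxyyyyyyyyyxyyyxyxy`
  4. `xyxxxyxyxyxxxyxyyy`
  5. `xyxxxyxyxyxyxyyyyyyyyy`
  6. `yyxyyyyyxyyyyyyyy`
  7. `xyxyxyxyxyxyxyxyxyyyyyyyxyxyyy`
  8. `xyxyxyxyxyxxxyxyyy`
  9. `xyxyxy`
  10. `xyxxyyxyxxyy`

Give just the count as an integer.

7

1 → match
2 → no match
3 → match
4 → match
5 → match
6 → no match
7 → match
8 → match
9 → match
10 → no match
Total matched: 7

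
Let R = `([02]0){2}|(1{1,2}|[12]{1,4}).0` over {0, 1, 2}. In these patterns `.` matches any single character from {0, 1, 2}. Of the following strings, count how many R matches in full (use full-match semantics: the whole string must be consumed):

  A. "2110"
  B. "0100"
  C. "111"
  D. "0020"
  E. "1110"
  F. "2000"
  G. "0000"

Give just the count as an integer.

A → match
B → no match
C → no match — must end with "0"
D → match
E → match
F → match
G → match
Total matched: 5

5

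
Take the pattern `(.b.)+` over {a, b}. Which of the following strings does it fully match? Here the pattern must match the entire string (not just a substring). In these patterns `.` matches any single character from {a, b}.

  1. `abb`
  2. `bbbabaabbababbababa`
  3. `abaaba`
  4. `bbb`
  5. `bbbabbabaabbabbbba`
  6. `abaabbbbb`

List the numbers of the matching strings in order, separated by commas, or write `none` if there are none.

1 → match
2 → no match
3 → match
4 → match
5 → match
6 → match

1, 3, 4, 5, 6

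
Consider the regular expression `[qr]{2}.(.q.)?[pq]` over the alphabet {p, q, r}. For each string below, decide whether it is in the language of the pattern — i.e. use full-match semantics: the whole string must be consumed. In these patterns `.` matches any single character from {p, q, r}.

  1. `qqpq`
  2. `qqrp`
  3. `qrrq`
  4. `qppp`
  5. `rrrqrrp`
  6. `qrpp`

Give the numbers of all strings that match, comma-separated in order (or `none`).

1 → match
2 → match
3 → match
4 → no match
5 → no match
6 → match

1, 2, 3, 6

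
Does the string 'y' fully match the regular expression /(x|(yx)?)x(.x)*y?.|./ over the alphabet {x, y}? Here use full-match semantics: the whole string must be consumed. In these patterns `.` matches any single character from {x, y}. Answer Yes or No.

Yes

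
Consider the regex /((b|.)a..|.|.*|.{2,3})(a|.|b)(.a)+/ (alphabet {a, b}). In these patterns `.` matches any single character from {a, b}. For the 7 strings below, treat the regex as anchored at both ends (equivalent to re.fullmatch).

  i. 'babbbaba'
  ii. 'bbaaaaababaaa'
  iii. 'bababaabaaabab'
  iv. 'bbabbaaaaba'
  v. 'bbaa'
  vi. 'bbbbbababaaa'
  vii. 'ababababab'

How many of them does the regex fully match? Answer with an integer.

5

i. 'babbbaba' → match
ii → match
iii → no match — must end with 'a'
iv. 'bbabbaaaaba' → match
v. 'bbaa' → match
vi. 'bbbbbababaaa' → match
vii. 'ababababab' → no match — must end with 'a'
Total matched: 5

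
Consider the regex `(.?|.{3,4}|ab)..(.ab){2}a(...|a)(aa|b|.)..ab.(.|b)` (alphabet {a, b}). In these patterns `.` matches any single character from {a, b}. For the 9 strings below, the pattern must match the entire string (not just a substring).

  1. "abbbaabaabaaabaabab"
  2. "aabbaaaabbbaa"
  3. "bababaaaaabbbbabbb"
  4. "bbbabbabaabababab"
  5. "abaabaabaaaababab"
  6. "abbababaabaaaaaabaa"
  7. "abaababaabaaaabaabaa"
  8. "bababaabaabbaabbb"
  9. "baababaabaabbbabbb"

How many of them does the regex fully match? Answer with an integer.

7

1 → match
2 → no match
3 → no match
4 → match
5 → match
6 → match
7 → match
8 → match
9 → match
Total matched: 7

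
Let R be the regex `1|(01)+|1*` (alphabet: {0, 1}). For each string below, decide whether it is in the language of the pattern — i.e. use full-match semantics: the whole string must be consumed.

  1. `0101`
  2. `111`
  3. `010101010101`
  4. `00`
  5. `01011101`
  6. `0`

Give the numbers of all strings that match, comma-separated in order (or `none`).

1, 2, 3

1. `0101` → match
2. `111` → match
3. `010101010101` → match
4. `00` → no match
5. `01011101` → no match
6. `0` → no match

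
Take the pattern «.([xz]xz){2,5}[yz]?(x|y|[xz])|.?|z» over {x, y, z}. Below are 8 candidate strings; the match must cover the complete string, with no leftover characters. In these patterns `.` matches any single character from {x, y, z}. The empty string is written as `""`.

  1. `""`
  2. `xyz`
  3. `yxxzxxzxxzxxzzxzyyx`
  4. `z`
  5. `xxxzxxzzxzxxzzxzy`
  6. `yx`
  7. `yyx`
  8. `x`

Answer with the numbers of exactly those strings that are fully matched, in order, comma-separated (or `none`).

1 → match
2 → no match
3 → no match
4 → match
5 → match
6 → no match
7 → no match
8 → match

1, 4, 5, 8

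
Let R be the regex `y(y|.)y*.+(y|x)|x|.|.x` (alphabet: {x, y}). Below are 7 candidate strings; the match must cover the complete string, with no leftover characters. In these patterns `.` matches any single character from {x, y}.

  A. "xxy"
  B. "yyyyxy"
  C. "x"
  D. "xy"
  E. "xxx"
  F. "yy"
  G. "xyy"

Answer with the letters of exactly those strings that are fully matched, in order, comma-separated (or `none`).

B, C

A. "xxy" → no match
B. "yyyyxy" → match
C. "x" → match
D. "xy" → no match
E. "xxx" → no match
F. "yy" → no match
G. "xyy" → no match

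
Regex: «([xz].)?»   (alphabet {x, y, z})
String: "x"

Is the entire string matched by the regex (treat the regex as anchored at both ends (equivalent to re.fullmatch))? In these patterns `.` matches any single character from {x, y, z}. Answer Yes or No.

No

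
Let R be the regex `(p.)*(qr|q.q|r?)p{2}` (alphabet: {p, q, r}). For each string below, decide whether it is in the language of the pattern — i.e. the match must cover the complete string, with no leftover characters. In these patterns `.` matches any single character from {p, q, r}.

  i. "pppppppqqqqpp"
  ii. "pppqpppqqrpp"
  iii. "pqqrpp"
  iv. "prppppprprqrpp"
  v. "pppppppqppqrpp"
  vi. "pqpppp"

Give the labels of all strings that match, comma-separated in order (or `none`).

i, ii, iii, iv, v, vi

i → match
ii. "pppqpppqqrpp" → match
iii. "pqqrpp" → match
iv → match
v → match
vi. "pqpppp" → match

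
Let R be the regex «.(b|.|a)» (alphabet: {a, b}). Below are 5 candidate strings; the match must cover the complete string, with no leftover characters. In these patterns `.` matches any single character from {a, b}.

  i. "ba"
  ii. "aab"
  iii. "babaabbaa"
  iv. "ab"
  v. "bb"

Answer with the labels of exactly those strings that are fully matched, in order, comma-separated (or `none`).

i → match
ii → no match
iii → no match
iv → match
v → match

i, iv, v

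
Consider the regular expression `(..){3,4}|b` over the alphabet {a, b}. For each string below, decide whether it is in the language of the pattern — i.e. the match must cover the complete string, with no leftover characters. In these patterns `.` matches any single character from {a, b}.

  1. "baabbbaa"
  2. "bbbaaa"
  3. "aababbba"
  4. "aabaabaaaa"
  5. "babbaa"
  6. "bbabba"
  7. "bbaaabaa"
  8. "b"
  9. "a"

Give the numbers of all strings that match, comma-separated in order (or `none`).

1 → match
2 → match
3 → match
4 → no match
5 → match
6 → match
7 → match
8 → match
9 → no match

1, 2, 3, 5, 6, 7, 8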